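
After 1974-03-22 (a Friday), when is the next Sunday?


Current: Friday
Target: Sunday
Days ahead: 2

Next Sunday: 1974-03-24


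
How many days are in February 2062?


February 2062 (leap year: no)

28 days


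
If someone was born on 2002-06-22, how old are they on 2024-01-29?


Birth: 2002-06-22
Reference: 2024-01-29
Year difference: 2024 - 2002 = 22
Birthday not yet reached in 2024, subtract 1

21 years old


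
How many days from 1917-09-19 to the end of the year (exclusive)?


Day of year: 262 of 365
Remaining = 365 - 262

103 days


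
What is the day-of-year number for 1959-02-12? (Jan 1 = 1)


Date: February 12, 1959
Days in months 1 through 1: 31
Plus 12 days in February

Day of year: 43


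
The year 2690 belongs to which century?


Century = (year - 1) // 100 + 1
= (2690 - 1) // 100 + 1
= 2689 // 100 + 1
= 26 + 1

27th century


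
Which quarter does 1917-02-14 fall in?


Month: February (month 2)
Q1: Jan-Mar, Q2: Apr-Jun, Q3: Jul-Sep, Q4: Oct-Dec

Q1


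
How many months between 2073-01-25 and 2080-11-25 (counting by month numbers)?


From January 2073 to November 2080
7 years * 12 = 84 months, plus 10 months = 94

94 months


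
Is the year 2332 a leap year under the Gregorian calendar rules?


Gregorian leap year rule: divisible by 4, but not by 100, unless also by 400.
2332 is divisible by 4 but not 100 -> leap year

Yes


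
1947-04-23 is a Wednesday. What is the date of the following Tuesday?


Current: Wednesday
Target: Tuesday
Days ahead: 6

Next Tuesday: 1947-04-29


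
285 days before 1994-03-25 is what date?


Start: 1994-03-25, subtract 285 days
Back 25 days from March 25 reaches February 28, 1994 -> 260 left
February 1994 has 28 days -> back to January 31, 1994 -> 232 left
January 1994 has 31 days -> back to December 31, 1993 -> 201 left
December 1993 has 31 days -> back to November 30, 1993 -> 170 left
November 1993 has 30 days -> back to October 31, 1993 -> 140 left
October 1993 has 31 days -> back to September 30, 1993 -> 109 left
September 1993 has 30 days -> back to August 31, 1993 -> 79 left
August 1993 has 31 days -> back to July 31, 1993 -> 48 left
July 1993 has 31 days -> back to June 30, 1993 -> 17 left
June 1993: 30 - 17 = 13 -> lands on June 13

Result: 1993-06-13


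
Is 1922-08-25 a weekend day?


Anchor: Jan 1, 1922. With p = 1922 - 1 = 1921: (p + p//4 - p//100 + p//400) mod 7 = (1921 + 480 - 19 + 4) mod 7 = 2386 mod 7 = 6 -> Sunday (Mon=0 ... Sun=6)
Day of year: 237; offset = 236
Weekday index = (6 + 236) mod 7 = 4 -> Friday
Weekend days: Saturday, Sunday

No


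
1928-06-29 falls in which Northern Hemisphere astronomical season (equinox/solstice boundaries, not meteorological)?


Date: June 29
Astronomical Summer (approx.; exact equinox/solstice day varies by year): June 21 to September 21
June 29 falls within the Summer window

Summer


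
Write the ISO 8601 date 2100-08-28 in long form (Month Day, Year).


ISO 2100-08-28 parses as year=2100, month=08, day=28
Month 8 -> August

August 28, 2100


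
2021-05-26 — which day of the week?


Date: May 26, 2021
Anchor: Jan 1, 2021. With p = 2021 - 1 = 2020: (p + p//4 - p//100 + p//400) mod 7 = (2020 + 505 - 20 + 5) mod 7 = 2510 mod 7 = 4 -> Friday (Mon=0 ... Sun=6)
Days before May (Jan-Apr): 120; offset = 120 + 26 - 1 = 145
Weekday index = (4 + 145) mod 7 = 2

Day of the week: Wednesday


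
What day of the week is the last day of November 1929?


November 1929 has 30 days
Anchor: Jan 1, 1929. With p = 1929 - 1 = 1928: (p + p//4 - p//100 + p//400) mod 7 = (1928 + 482 - 19 + 4) mod 7 = 2395 mod 7 = 1 -> Tuesday (Mon=0 ... Sun=6)
Days before November (Jan-Oct): 304; November 1 index = (1 + 304) mod 7 = 4 -> Friday
Last day offset: 30 - 1 = 29 days
Weekday index = (4 + 29) mod 7 = 5

Saturday, November 30


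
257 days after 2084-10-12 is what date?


Start: 2084-10-12, add 257 days
October 2084 has 31 days: 31 - 12 = 19 days to October 31 -> 238 left
November 2084 has 30 days -> 208 left
December 2084 has 31 days -> 177 left
January 2085 has 31 days -> 146 left
February 2085 has 28 days -> 118 left
March 2085 has 31 days -> 87 left
April 2085 has 30 days -> 57 left
May 2085 has 31 days -> 26 left
June 2085: 26 <= 30 -> lands on June 26

Result: 2085-06-26


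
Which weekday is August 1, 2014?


Target: August 1, 2014
Anchor: Jan 1, 2014. With p = 2014 - 1 = 2013: (p + p//4 - p//100 + p//400) mod 7 = (2013 + 503 - 20 + 5) mod 7 = 2501 mod 7 = 2 -> Wednesday (Mon=0 ... Sun=6)
Days before August (Jan-Jul): 212 days
Weekday index = (2 + 212) mod 7 = 4

Friday


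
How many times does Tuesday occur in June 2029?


June 2029 has 30 days
Anchor: Jan 1, 2029. With p = 2029 - 1 = 2028: (p + p//4 - p//100 + p//400) mod 7 = (2028 + 507 - 20 + 5) mod 7 = 2520 mod 7 = 0 -> Monday (Mon=0 ... Sun=6)
Days before June (Jan-May): 151; June 1 index = (0 + 151) mod 7 = 4 -> Friday
First Tuesday is June 5
Tuesdays: 5, 12, 19, 26

4 Tuesdays


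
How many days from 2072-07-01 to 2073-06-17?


From 2072-07-01 to 2073-06-17
2072-07-01: days before July = 31 + 29 + 31 + 30 + 31 + 30 = 182 (2072 is a leap year); day of year = 182 + 1 = 183
2073-06-17: days before June = 31 + 28 + 31 + 30 + 31 = 151 (2073 is not a leap year); day of year = 151 + 17 = 168
Rest of 2072: 366 - 183 = 183
Total = 183 + 168 = 351

351 days


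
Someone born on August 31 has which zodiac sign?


Date: August 31
Conventional tropical zodiac dates: Virgo from August 23 onward; Libra starts September 23
August 31 falls within the Virgo range

Virgo


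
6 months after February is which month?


February is month 2
2 + 6 = 8

August


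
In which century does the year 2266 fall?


Century = (year - 1) // 100 + 1
= (2266 - 1) // 100 + 1
= 2265 // 100 + 1
= 22 + 1

23rd century


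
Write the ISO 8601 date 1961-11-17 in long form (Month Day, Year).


ISO 1961-11-17 parses as year=1961, month=11, day=17
Month 11 -> November

November 17, 1961


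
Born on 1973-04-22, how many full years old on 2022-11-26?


Birth: 1973-04-22
Reference: 2022-11-26
Year difference: 2022 - 1973 = 49

49 years old


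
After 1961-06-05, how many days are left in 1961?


Day of year: 156 of 365
Remaining = 365 - 156

209 days


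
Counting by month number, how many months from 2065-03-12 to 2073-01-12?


From March 2065 to January 2073
8 years * 12 = 96 months, minus 2 months = 94

94 months


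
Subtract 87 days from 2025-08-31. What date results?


Start: 2025-08-31, subtract 87 days
Back 31 days from August 31 reaches July 31, 2025 -> 56 left
July 2025 has 31 days -> back to June 30, 2025 -> 25 left
June 2025: 30 - 25 = 5 -> lands on June 5

Result: 2025-06-05


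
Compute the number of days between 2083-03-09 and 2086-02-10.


From 2083-03-09 to 2086-02-10
2083-03-09: days before March = 31 + 28 = 59 (2083 is not a leap year); day of year = 59 + 9 = 68
2086-02-10: days before February = 31; day of year = 31 + 10 = 41
Rest of 2083: 365 - 68 = 297
Full years 2084 (366), 2085 (365): 731
Total = 297 + 731 + 41 = 1069

1069 days


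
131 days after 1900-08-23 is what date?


Start: 1900-08-23, add 131 days
August 1900 has 31 days: 31 - 23 = 8 days to August 31 -> 123 left
September 1900 has 30 days -> 93 left
October 1900 has 31 days -> 62 left
November 1900 has 30 days -> 32 left
December 1900 has 31 days -> 1 left
January 1901: 1 <= 31 -> lands on January 1

Result: 1901-01-01


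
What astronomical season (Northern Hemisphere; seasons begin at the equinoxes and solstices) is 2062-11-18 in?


Date: November 18
Astronomical Autumn (approx.; exact equinox/solstice day varies by year): September 22 to December 20
November 18 falls within the Autumn window

Autumn


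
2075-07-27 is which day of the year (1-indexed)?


Date: July 27, 2075
Days in months 1 through 6: 181
Plus 27 days in July

Day of year: 208


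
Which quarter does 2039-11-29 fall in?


Month: November (month 11)
Q1: Jan-Mar, Q2: Apr-Jun, Q3: Jul-Sep, Q4: Oct-Dec

Q4


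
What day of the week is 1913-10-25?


Date: October 25, 1913
Anchor: Jan 1, 1913. With p = 1913 - 1 = 1912: (p + p//4 - p//100 + p//400) mod 7 = (1912 + 478 - 19 + 4) mod 7 = 2375 mod 7 = 2 -> Wednesday (Mon=0 ... Sun=6)
Days before October (Jan-Sep): 273; offset = 273 + 25 - 1 = 297
Weekday index = (2 + 297) mod 7 = 5

Day of the week: Saturday


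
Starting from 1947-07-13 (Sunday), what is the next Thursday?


Current: Sunday
Target: Thursday
Days ahead: 4

Next Thursday: 1947-07-17


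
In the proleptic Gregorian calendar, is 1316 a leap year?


Gregorian leap year rule: divisible by 4, but not by 100, unless also by 400.
1316 is divisible by 4 but not 100 -> leap year

Yes


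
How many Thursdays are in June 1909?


June 1909 has 30 days
Anchor: Jan 1, 1909. With p = 1909 - 1 = 1908: (p + p//4 - p//100 + p//400) mod 7 = (1908 + 477 - 19 + 4) mod 7 = 2370 mod 7 = 4 -> Friday (Mon=0 ... Sun=6)
Days before June (Jan-May): 151; June 1 index = (4 + 151) mod 7 = 1 -> Tuesday
First Thursday is June 3
Thursdays: 3, 10, 17, 24

4 Thursdays


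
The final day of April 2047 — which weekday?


April 2047 has 30 days
Anchor: Jan 1, 2047. With p = 2047 - 1 = 2046: (p + p//4 - p//100 + p//400) mod 7 = (2046 + 511 - 20 + 5) mod 7 = 2542 mod 7 = 1 -> Tuesday (Mon=0 ... Sun=6)
Days before April (Jan-Mar): 90; April 1 index = (1 + 90) mod 7 = 0 -> Monday
Last day offset: 30 - 1 = 29 days
Weekday index = (0 + 29) mod 7 = 1

Tuesday, April 30


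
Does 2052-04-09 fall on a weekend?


Anchor: Jan 1, 2052. With p = 2052 - 1 = 2051: (p + p//4 - p//100 + p//400) mod 7 = (2051 + 512 - 20 + 5) mod 7 = 2548 mod 7 = 0 -> Monday (Mon=0 ... Sun=6)
Day of year: 100; offset = 99
Weekday index = (0 + 99) mod 7 = 1 -> Tuesday
Weekend days: Saturday, Sunday

No


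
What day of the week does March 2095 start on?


Target: March 1, 2095
Anchor: Jan 1, 2095. With p = 2095 - 1 = 2094: (p + p//4 - p//100 + p//400) mod 7 = (2094 + 523 - 20 + 5) mod 7 = 2602 mod 7 = 5 -> Saturday (Mon=0 ... Sun=6)
Days before March (Jan-Feb): 59 days
Weekday index = (5 + 59) mod 7 = 1

Tuesday


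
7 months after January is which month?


January is month 1
1 + 7 = 8

August


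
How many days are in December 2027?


December 2027

31 days


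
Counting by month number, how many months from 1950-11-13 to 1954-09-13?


From November 1950 to September 1954
4 years * 12 = 48 months, minus 2 months = 46

46 months


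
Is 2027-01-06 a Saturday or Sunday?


Anchor: Jan 1, 2027. With p = 2027 - 1 = 2026: (p + p//4 - p//100 + p//400) mod 7 = (2026 + 506 - 20 + 5) mod 7 = 2517 mod 7 = 4 -> Friday (Mon=0 ... Sun=6)
Day of year: 6; offset = 5
Weekday index = (4 + 5) mod 7 = 2 -> Wednesday
Weekend days: Saturday, Sunday

No


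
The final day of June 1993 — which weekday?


June 1993 has 30 days
Anchor: Jan 1, 1993. With p = 1993 - 1 = 1992: (p + p//4 - p//100 + p//400) mod 7 = (1992 + 498 - 19 + 4) mod 7 = 2475 mod 7 = 4 -> Friday (Mon=0 ... Sun=6)
Days before June (Jan-May): 151; June 1 index = (4 + 151) mod 7 = 1 -> Tuesday
Last day offset: 30 - 1 = 29 days
Weekday index = (1 + 29) mod 7 = 2

Wednesday, June 30


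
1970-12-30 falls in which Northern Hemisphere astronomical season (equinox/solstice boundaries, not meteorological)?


Date: December 30
Astronomical Winter (approx.; exact equinox/solstice day varies by year): December 21 to March 19
December 30 falls within the Winter window

Winter


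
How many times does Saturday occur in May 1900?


May 1900 has 31 days
Anchor: Jan 1, 1900. With p = 1900 - 1 = 1899: (p + p//4 - p//100 + p//400) mod 7 = (1899 + 474 - 18 + 4) mod 7 = 2359 mod 7 = 0 -> Monday (Mon=0 ... Sun=6)
Days before May (Jan-Apr): 120; May 1 index = (0 + 120) mod 7 = 1 -> Tuesday
First Saturday is May 5
Saturdays: 5, 12, 19, 26

4 Saturdays


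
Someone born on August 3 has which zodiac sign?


Date: August 3
Conventional tropical zodiac dates: Leo from July 23 onward; Virgo starts August 23
August 3 falls within the Leo range

Leo


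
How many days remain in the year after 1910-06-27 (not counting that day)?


Day of year: 178 of 365
Remaining = 365 - 178

187 days


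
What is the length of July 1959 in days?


July 1959

31 days


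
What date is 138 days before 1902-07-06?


Start: 1902-07-06, subtract 138 days
Back 6 days from July 6 reaches June 30, 1902 -> 132 left
June 1902 has 30 days -> back to May 31, 1902 -> 102 left
May 1902 has 31 days -> back to April 30, 1902 -> 71 left
April 1902 has 30 days -> back to March 31, 1902 -> 41 left
March 1902 has 31 days -> back to February 28, 1902 -> 10 left
February 1902: 28 - 10 = 18 -> lands on February 18

Result: 1902-02-18


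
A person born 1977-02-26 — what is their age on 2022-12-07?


Birth: 1977-02-26
Reference: 2022-12-07
Year difference: 2022 - 1977 = 45

45 years old


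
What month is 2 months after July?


July is month 7
7 + 2 = 9

September


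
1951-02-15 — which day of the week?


Date: February 15, 1951
Anchor: Jan 1, 1951. With p = 1951 - 1 = 1950: (p + p//4 - p//100 + p//400) mod 7 = (1950 + 487 - 19 + 4) mod 7 = 2422 mod 7 = 0 -> Monday (Mon=0 ... Sun=6)
Days before February (Jan): 31; offset = 31 + 15 - 1 = 45
Weekday index = (0 + 45) mod 7 = 3

Day of the week: Thursday


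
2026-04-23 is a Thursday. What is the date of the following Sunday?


Current: Thursday
Target: Sunday
Days ahead: 3

Next Sunday: 2026-04-26


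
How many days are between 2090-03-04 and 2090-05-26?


From 2090-03-04 to 2090-05-26
2090-03-04: days before March = 31 + 28 = 59 (2090 is not a leap year); day of year = 59 + 4 = 63
2090-05-26: days before May = 31 + 28 + 31 + 30 = 120 (2090 is not a leap year); day of year = 120 + 26 = 146
Same year: 146 - 63 = 83

83 days


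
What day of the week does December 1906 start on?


Target: December 1, 1906
Anchor: Jan 1, 1906. With p = 1906 - 1 = 1905: (p + p//4 - p//100 + p//400) mod 7 = (1905 + 476 - 19 + 4) mod 7 = 2366 mod 7 = 0 -> Monday (Mon=0 ... Sun=6)
Days before December (Jan-Nov): 334 days
Weekday index = (0 + 334) mod 7 = 5

Saturday


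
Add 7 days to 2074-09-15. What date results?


Start: 2074-09-15, add 7 days
September 2074 has 30 days; 15 + 7 = 22 stays within September

Result: 2074-09-22


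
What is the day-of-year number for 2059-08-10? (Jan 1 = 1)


Date: August 10, 2059
Days in months 1 through 7: 212
Plus 10 days in August

Day of year: 222


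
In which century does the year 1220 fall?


Century = (year - 1) // 100 + 1
= (1220 - 1) // 100 + 1
= 1219 // 100 + 1
= 12 + 1

13th century


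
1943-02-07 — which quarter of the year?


Month: February (month 2)
Q1: Jan-Mar, Q2: Apr-Jun, Q3: Jul-Sep, Q4: Oct-Dec

Q1


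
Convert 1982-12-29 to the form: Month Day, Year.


ISO 1982-12-29 parses as year=1982, month=12, day=29
Month 12 -> December

December 29, 1982


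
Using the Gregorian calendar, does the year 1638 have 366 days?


Gregorian leap year rule: divisible by 4, but not by 100, unless also by 400.
1638 is not divisible by 4 -> not a leap year

No


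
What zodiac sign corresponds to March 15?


Date: March 15
Conventional tropical zodiac dates: Pisces from February 19 onward; Aries starts March 21
March 15 falls within the Pisces range

Pisces


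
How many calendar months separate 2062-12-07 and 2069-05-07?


From December 2062 to May 2069
7 years * 12 = 84 months, minus 7 months = 77

77 months


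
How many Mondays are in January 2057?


January 2057 has 31 days
Anchor: Jan 1, 2057. With p = 2057 - 1 = 2056: (p + p//4 - p//100 + p//400) mod 7 = (2056 + 514 - 20 + 5) mod 7 = 2555 mod 7 = 0 -> Monday (Mon=0 ... Sun=6)
January 1 is the anchor itself -> Monday
First Monday is January 1
Mondays: 1, 8, 15, 22, 29

5 Mondays


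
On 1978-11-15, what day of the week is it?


Date: November 15, 1978
Anchor: Jan 1, 1978. With p = 1978 - 1 = 1977: (p + p//4 - p//100 + p//400) mod 7 = (1977 + 494 - 19 + 4) mod 7 = 2456 mod 7 = 6 -> Sunday (Mon=0 ... Sun=6)
Days before November (Jan-Oct): 304; offset = 304 + 15 - 1 = 318
Weekday index = (6 + 318) mod 7 = 2

Day of the week: Wednesday


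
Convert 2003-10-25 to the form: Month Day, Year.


ISO 2003-10-25 parses as year=2003, month=10, day=25
Month 10 -> October

October 25, 2003


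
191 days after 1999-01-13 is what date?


Start: 1999-01-13, add 191 days
January 1999 has 31 days: 31 - 13 = 18 days to January 31 -> 173 left
February 1999 has 28 days -> 145 left
March 1999 has 31 days -> 114 left
April 1999 has 30 days -> 84 left
May 1999 has 31 days -> 53 left
June 1999 has 30 days -> 23 left
July 1999: 23 <= 31 -> lands on July 23

Result: 1999-07-23


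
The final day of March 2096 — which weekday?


March 2096 has 31 days
Anchor: Jan 1, 2096. With p = 2096 - 1 = 2095: (p + p//4 - p//100 + p//400) mod 7 = (2095 + 523 - 20 + 5) mod 7 = 2603 mod 7 = 6 -> Sunday (Mon=0 ... Sun=6)
Days before March (Jan-Feb): 60; March 1 index = (6 + 60) mod 7 = 3 -> Thursday
Last day offset: 31 - 1 = 30 days
Weekday index = (3 + 30) mod 7 = 5

Saturday, March 31


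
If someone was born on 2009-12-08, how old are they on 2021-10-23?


Birth: 2009-12-08
Reference: 2021-10-23
Year difference: 2021 - 2009 = 12
Birthday not yet reached in 2021, subtract 1

11 years old


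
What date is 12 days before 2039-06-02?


Start: 2039-06-02, subtract 12 days
Back 2 days from June 2 reaches May 31, 2039 -> 10 left
May 2039: 31 - 10 = 21 -> lands on May 21

Result: 2039-05-21


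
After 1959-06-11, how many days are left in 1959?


Day of year: 162 of 365
Remaining = 365 - 162

203 days


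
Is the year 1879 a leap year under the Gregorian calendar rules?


Gregorian leap year rule: divisible by 4, but not by 100, unless also by 400.
1879 is not divisible by 4 -> not a leap year

No


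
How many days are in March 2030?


March 2030

31 days


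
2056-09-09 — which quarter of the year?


Month: September (month 9)
Q1: Jan-Mar, Q2: Apr-Jun, Q3: Jul-Sep, Q4: Oct-Dec

Q3


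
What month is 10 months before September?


September is month 9
9 - 10 = -1; wrap: -1 + 12 = 11

November


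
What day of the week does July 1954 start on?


Target: July 1, 1954
Anchor: Jan 1, 1954. With p = 1954 - 1 = 1953: (p + p//4 - p//100 + p//400) mod 7 = (1953 + 488 - 19 + 4) mod 7 = 2426 mod 7 = 4 -> Friday (Mon=0 ... Sun=6)
Days before July (Jan-Jun): 181 days
Weekday index = (4 + 181) mod 7 = 3

Thursday


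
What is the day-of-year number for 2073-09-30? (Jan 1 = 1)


Date: September 30, 2073
Days in months 1 through 8: 243
Plus 30 days in September

Day of year: 273


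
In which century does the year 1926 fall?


Century = (year - 1) // 100 + 1
= (1926 - 1) // 100 + 1
= 1925 // 100 + 1
= 19 + 1

20th century


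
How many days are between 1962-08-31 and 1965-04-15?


From 1962-08-31 to 1965-04-15
1962-08-31: days before August = 31 + 28 + 31 + 30 + 31 + 30 + 31 = 212 (1962 is not a leap year); day of year = 212 + 31 = 243
1965-04-15: days before April = 31 + 28 + 31 = 90 (1965 is not a leap year); day of year = 90 + 15 = 105
Rest of 1962: 365 - 243 = 122
Full years 1963 (365), 1964 (366): 731
Total = 122 + 731 + 105 = 958

958 days


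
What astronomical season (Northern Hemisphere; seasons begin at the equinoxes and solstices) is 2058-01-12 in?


Date: January 12
Astronomical Winter (approx.; exact equinox/solstice day varies by year): December 21 to March 19
January 12 falls within the Winter window

Winter


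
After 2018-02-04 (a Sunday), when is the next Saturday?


Current: Sunday
Target: Saturday
Days ahead: 6

Next Saturday: 2018-02-10


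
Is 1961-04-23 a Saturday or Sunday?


Anchor: Jan 1, 1961. With p = 1961 - 1 = 1960: (p + p//4 - p//100 + p//400) mod 7 = (1960 + 490 - 19 + 4) mod 7 = 2435 mod 7 = 6 -> Sunday (Mon=0 ... Sun=6)
Day of year: 113; offset = 112
Weekday index = (6 + 112) mod 7 = 6 -> Sunday
Weekend days: Saturday, Sunday

Yes


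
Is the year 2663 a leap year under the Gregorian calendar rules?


Gregorian leap year rule: divisible by 4, but not by 100, unless also by 400.
2663 is not divisible by 4 -> not a leap year

No


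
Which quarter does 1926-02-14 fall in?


Month: February (month 2)
Q1: Jan-Mar, Q2: Apr-Jun, Q3: Jul-Sep, Q4: Oct-Dec

Q1


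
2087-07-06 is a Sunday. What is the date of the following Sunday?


Current: Sunday
Target: Sunday
Days ahead: 7

Next Sunday: 2087-07-13


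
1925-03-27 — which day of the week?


Date: March 27, 1925
Anchor: Jan 1, 1925. With p = 1925 - 1 = 1924: (p + p//4 - p//100 + p//400) mod 7 = (1924 + 481 - 19 + 4) mod 7 = 2390 mod 7 = 3 -> Thursday (Mon=0 ... Sun=6)
Days before March (Jan-Feb): 59; offset = 59 + 27 - 1 = 85
Weekday index = (3 + 85) mod 7 = 4

Day of the week: Friday


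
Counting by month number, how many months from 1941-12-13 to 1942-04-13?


From December 1941 to April 1942
1 year * 12 = 12 months, minus 8 months = 4

4 months


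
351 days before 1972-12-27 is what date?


Start: 1972-12-27, subtract 351 days
Back 27 days from December 27 reaches November 30, 1972 -> 324 left
November 1972 has 30 days -> back to October 31, 1972 -> 294 left
October 1972 has 31 days -> back to September 30, 1972 -> 263 left
September 1972 has 30 days -> back to August 31, 1972 -> 233 left
August 1972 has 31 days -> back to July 31, 1972 -> 202 left
July 1972 has 31 days -> back to June 30, 1972 -> 171 left
June 1972 has 30 days -> back to May 31, 1972 -> 141 left
May 1972 has 31 days -> back to April 30, 1972 -> 110 left
April 1972 has 30 days -> back to March 31, 1972 -> 80 left
March 1972 has 31 days -> back to February 29, 1972 -> 49 left
February 1972 has 29 days -> back to January 31, 1972 -> 20 left
January 1972: 31 - 20 = 11 -> lands on January 11

Result: 1972-01-11


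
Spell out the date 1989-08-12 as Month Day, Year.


ISO 1989-08-12 parses as year=1989, month=08, day=12
Month 8 -> August

August 12, 1989


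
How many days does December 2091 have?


December 2091

31 days


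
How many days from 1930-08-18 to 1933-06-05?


From 1930-08-18 to 1933-06-05
1930-08-18: days before August = 31 + 28 + 31 + 30 + 31 + 30 + 31 = 212 (1930 is not a leap year); day of year = 212 + 18 = 230
1933-06-05: days before June = 31 + 28 + 31 + 30 + 31 = 151 (1933 is not a leap year); day of year = 151 + 5 = 156
Rest of 1930: 365 - 230 = 135
Full years 1931 (365), 1932 (366): 731
Total = 135 + 731 + 156 = 1022

1022 days


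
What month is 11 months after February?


February is month 2
2 + 11 = 13; wrap: 13 - 12 = 1

January


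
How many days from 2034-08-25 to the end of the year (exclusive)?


Day of year: 237 of 365
Remaining = 365 - 237

128 days


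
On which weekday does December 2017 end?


December 2017 has 31 days
Anchor: Jan 1, 2017. With p = 2017 - 1 = 2016: (p + p//4 - p//100 + p//400) mod 7 = (2016 + 504 - 20 + 5) mod 7 = 2505 mod 7 = 6 -> Sunday (Mon=0 ... Sun=6)
Days before December (Jan-Nov): 334; December 1 index = (6 + 334) mod 7 = 4 -> Friday
Last day offset: 31 - 1 = 30 days
Weekday index = (4 + 30) mod 7 = 6

Sunday, December 31


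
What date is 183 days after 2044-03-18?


Start: 2044-03-18, add 183 days
March 2044 has 31 days: 31 - 18 = 13 days to March 31 -> 170 left
April 2044 has 30 days -> 140 left
May 2044 has 31 days -> 109 left
June 2044 has 30 days -> 79 left
July 2044 has 31 days -> 48 left
August 2044 has 31 days -> 17 left
September 2044: 17 <= 30 -> lands on September 17

Result: 2044-09-17


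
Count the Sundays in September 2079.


September 2079 has 30 days
Anchor: Jan 1, 2079. With p = 2079 - 1 = 2078: (p + p//4 - p//100 + p//400) mod 7 = (2078 + 519 - 20 + 5) mod 7 = 2582 mod 7 = 6 -> Sunday (Mon=0 ... Sun=6)
Days before September (Jan-Aug): 243; September 1 index = (6 + 243) mod 7 = 4 -> Friday
First Sunday is September 3
Sundays: 3, 10, 17, 24

4 Sundays


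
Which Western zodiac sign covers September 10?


Date: September 10
Conventional tropical zodiac dates: Virgo from August 23 onward; Libra starts September 23
September 10 falls within the Virgo range

Virgo


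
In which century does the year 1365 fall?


Century = (year - 1) // 100 + 1
= (1365 - 1) // 100 + 1
= 1364 // 100 + 1
= 13 + 1

14th century


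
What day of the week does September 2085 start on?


Target: September 1, 2085
Anchor: Jan 1, 2085. With p = 2085 - 1 = 2084: (p + p//4 - p//100 + p//400) mod 7 = (2084 + 521 - 20 + 5) mod 7 = 2590 mod 7 = 0 -> Monday (Mon=0 ... Sun=6)
Days before September (Jan-Aug): 243 days
Weekday index = (0 + 243) mod 7 = 5

Saturday


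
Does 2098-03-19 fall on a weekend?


Anchor: Jan 1, 2098. With p = 2098 - 1 = 2097: (p + p//4 - p//100 + p//400) mod 7 = (2097 + 524 - 20 + 5) mod 7 = 2606 mod 7 = 2 -> Wednesday (Mon=0 ... Sun=6)
Day of year: 78; offset = 77
Weekday index = (2 + 77) mod 7 = 2 -> Wednesday
Weekend days: Saturday, Sunday

No


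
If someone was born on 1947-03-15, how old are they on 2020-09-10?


Birth: 1947-03-15
Reference: 2020-09-10
Year difference: 2020 - 1947 = 73

73 years old


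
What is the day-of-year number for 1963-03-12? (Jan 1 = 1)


Date: March 12, 1963
Days in months 1 through 2: 59
Plus 12 days in March

Day of year: 71


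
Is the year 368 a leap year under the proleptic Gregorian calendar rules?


Gregorian leap year rule: divisible by 4, but not by 100, unless also by 400.
368 is divisible by 4 but not 100 -> leap year

Yes


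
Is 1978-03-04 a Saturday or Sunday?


Anchor: Jan 1, 1978. With p = 1978 - 1 = 1977: (p + p//4 - p//100 + p//400) mod 7 = (1977 + 494 - 19 + 4) mod 7 = 2456 mod 7 = 6 -> Sunday (Mon=0 ... Sun=6)
Day of year: 63; offset = 62
Weekday index = (6 + 62) mod 7 = 5 -> Saturday
Weekend days: Saturday, Sunday

Yes


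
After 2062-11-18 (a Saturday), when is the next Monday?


Current: Saturday
Target: Monday
Days ahead: 2

Next Monday: 2062-11-20


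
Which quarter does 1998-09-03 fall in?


Month: September (month 9)
Q1: Jan-Mar, Q2: Apr-Jun, Q3: Jul-Sep, Q4: Oct-Dec

Q3


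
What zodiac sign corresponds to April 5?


Date: April 5
Conventional tropical zodiac dates: Aries from March 21 onward; Taurus starts April 20
April 5 falls within the Aries range

Aries


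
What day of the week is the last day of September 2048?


September 2048 has 30 days
Anchor: Jan 1, 2048. With p = 2048 - 1 = 2047: (p + p//4 - p//100 + p//400) mod 7 = (2047 + 511 - 20 + 5) mod 7 = 2543 mod 7 = 2 -> Wednesday (Mon=0 ... Sun=6)
Days before September (Jan-Aug): 244; September 1 index = (2 + 244) mod 7 = 1 -> Tuesday
Last day offset: 30 - 1 = 29 days
Weekday index = (1 + 29) mod 7 = 2

Wednesday, September 30


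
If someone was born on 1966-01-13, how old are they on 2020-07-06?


Birth: 1966-01-13
Reference: 2020-07-06
Year difference: 2020 - 1966 = 54

54 years old


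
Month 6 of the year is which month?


Month 6 of 12

June


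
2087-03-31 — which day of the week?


Date: March 31, 2087
Anchor: Jan 1, 2087. With p = 2087 - 1 = 2086: (p + p//4 - p//100 + p//400) mod 7 = (2086 + 521 - 20 + 5) mod 7 = 2592 mod 7 = 2 -> Wednesday (Mon=0 ... Sun=6)
Days before March (Jan-Feb): 59; offset = 59 + 31 - 1 = 89
Weekday index = (2 + 89) mod 7 = 0

Day of the week: Monday


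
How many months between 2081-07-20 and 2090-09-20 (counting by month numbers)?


From July 2081 to September 2090
9 years * 12 = 108 months, plus 2 months = 110

110 months


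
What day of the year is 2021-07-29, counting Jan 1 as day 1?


Date: July 29, 2021
Days in months 1 through 6: 181
Plus 29 days in July

Day of year: 210


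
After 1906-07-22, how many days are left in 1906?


Day of year: 203 of 365
Remaining = 365 - 203

162 days


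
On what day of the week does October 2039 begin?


Target: October 1, 2039
Anchor: Jan 1, 2039. With p = 2039 - 1 = 2038: (p + p//4 - p//100 + p//400) mod 7 = (2038 + 509 - 20 + 5) mod 7 = 2532 mod 7 = 5 -> Saturday (Mon=0 ... Sun=6)
Days before October (Jan-Sep): 273 days
Weekday index = (5 + 273) mod 7 = 5

Saturday


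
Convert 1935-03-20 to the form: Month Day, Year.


ISO 1935-03-20 parses as year=1935, month=03, day=20
Month 3 -> March

March 20, 1935


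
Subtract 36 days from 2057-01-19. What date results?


Start: 2057-01-19, subtract 36 days
Back 19 days from January 19 reaches December 31, 2056 -> 17 left
December 2056: 31 - 17 = 14 -> lands on December 14

Result: 2056-12-14


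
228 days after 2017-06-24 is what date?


Start: 2017-06-24, add 228 days
June 2017 has 30 days: 30 - 24 = 6 days to June 30 -> 222 left
July 2017 has 31 days -> 191 left
August 2017 has 31 days -> 160 left
September 2017 has 30 days -> 130 left
October 2017 has 31 days -> 99 left
November 2017 has 30 days -> 69 left
December 2017 has 31 days -> 38 left
January 2018 has 31 days -> 7 left
February 2018: 7 <= 28 -> lands on February 7

Result: 2018-02-07


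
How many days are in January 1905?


January 1905

31 days


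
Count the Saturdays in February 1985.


February 1985 has 28 days
Anchor: Jan 1, 1985. With p = 1985 - 1 = 1984: (p + p//4 - p//100 + p//400) mod 7 = (1984 + 496 - 19 + 4) mod 7 = 2465 mod 7 = 1 -> Tuesday (Mon=0 ... Sun=6)
Days before February (Jan): 31; February 1 index = (1 + 31) mod 7 = 4 -> Friday
First Saturday is February 2
Saturdays: 2, 9, 16, 23

4 Saturdays


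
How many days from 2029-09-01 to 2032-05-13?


From 2029-09-01 to 2032-05-13
2029-09-01: days before September = 31 + 28 + 31 + 30 + 31 + 30 + 31 + 31 = 243 (2029 is not a leap year); day of year = 243 + 1 = 244
2032-05-13: days before May = 31 + 29 + 31 + 30 = 121 (2032 is a leap year); day of year = 121 + 13 = 134
Rest of 2029: 365 - 244 = 121
Full years 2030 (365), 2031 (365): 730
Total = 121 + 730 + 134 = 985

985 days


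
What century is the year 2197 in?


Century = (year - 1) // 100 + 1
= (2197 - 1) // 100 + 1
= 2196 // 100 + 1
= 21 + 1

22nd century


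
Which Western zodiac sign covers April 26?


Date: April 26
Conventional tropical zodiac dates: Taurus from April 20 onward; Gemini starts May 21
April 26 falls within the Taurus range

Taurus


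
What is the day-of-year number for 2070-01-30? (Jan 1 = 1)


Date: January 30, 2070
No months before January
Plus 30 days in January

Day of year: 30


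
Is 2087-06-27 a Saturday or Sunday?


Anchor: Jan 1, 2087. With p = 2087 - 1 = 2086: (p + p//4 - p//100 + p//400) mod 7 = (2086 + 521 - 20 + 5) mod 7 = 2592 mod 7 = 2 -> Wednesday (Mon=0 ... Sun=6)
Day of year: 178; offset = 177
Weekday index = (2 + 177) mod 7 = 4 -> Friday
Weekend days: Saturday, Sunday

No


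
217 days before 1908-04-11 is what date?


Start: 1908-04-11, subtract 217 days
Back 11 days from April 11 reaches March 31, 1908 -> 206 left
March 1908 has 31 days -> back to February 29, 1908 -> 175 left
February 1908 has 29 days -> back to January 31, 1908 -> 146 left
January 1908 has 31 days -> back to December 31, 1907 -> 115 left
December 1907 has 31 days -> back to November 30, 1907 -> 84 left
November 1907 has 30 days -> back to October 31, 1907 -> 54 left
October 1907 has 31 days -> back to September 30, 1907 -> 23 left
September 1907: 30 - 23 = 7 -> lands on September 7

Result: 1907-09-07


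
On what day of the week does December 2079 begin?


Target: December 1, 2079
Anchor: Jan 1, 2079. With p = 2079 - 1 = 2078: (p + p//4 - p//100 + p//400) mod 7 = (2078 + 519 - 20 + 5) mod 7 = 2582 mod 7 = 6 -> Sunday (Mon=0 ... Sun=6)
Days before December (Jan-Nov): 334 days
Weekday index = (6 + 334) mod 7 = 4

Friday


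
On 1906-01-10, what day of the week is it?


Date: January 10, 1906
Anchor: Jan 1, 1906. With p = 1906 - 1 = 1905: (p + p//4 - p//100 + p//400) mod 7 = (1905 + 476 - 19 + 4) mod 7 = 2366 mod 7 = 0 -> Monday (Mon=0 ... Sun=6)
Days into year = 10 - 1 = 9
Weekday index = (0 + 9) mod 7 = 2

Day of the week: Wednesday


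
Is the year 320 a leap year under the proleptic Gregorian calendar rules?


Gregorian leap year rule: divisible by 4, but not by 100, unless also by 400.
320 is divisible by 4 but not 100 -> leap year

Yes


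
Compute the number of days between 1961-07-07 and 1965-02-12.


From 1961-07-07 to 1965-02-12
1961-07-07: days before July = 31 + 28 + 31 + 30 + 31 + 30 = 181 (1961 is not a leap year); day of year = 181 + 7 = 188
1965-02-12: days before February = 31; day of year = 31 + 12 = 43
Rest of 1961: 365 - 188 = 177
Full years 1962 (365), 1963 (365), 1964 (366): 1096
Total = 177 + 1096 + 43 = 1316

1316 days


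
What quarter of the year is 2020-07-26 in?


Month: July (month 7)
Q1: Jan-Mar, Q2: Apr-Jun, Q3: Jul-Sep, Q4: Oct-Dec

Q3


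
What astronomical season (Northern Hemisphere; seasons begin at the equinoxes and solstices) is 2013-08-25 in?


Date: August 25
Astronomical Summer (approx.; exact equinox/solstice day varies by year): June 21 to September 21
August 25 falls within the Summer window

Summer


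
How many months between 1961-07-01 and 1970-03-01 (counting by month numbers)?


From July 1961 to March 1970
9 years * 12 = 108 months, minus 4 months = 104

104 months


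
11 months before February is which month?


February is month 2
2 - 11 = -9; wrap: -9 + 12 = 3

March


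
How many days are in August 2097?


August 2097

31 days


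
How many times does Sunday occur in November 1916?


November 1916 has 30 days
Anchor: Jan 1, 1916. With p = 1916 - 1 = 1915: (p + p//4 - p//100 + p//400) mod 7 = (1915 + 478 - 19 + 4) mod 7 = 2378 mod 7 = 5 -> Saturday (Mon=0 ... Sun=6)
Days before November (Jan-Oct): 305; November 1 index = (5 + 305) mod 7 = 2 -> Wednesday
First Sunday is November 5
Sundays: 5, 12, 19, 26

4 Sundays


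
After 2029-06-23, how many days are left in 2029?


Day of year: 174 of 365
Remaining = 365 - 174

191 days


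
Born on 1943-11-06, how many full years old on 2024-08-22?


Birth: 1943-11-06
Reference: 2024-08-22
Year difference: 2024 - 1943 = 81
Birthday not yet reached in 2024, subtract 1

80 years old


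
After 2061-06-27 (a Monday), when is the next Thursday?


Current: Monday
Target: Thursday
Days ahead: 3

Next Thursday: 2061-06-30


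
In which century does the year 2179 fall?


Century = (year - 1) // 100 + 1
= (2179 - 1) // 100 + 1
= 2178 // 100 + 1
= 21 + 1

22nd century


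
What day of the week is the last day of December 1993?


December 1993 has 31 days
Anchor: Jan 1, 1993. With p = 1993 - 1 = 1992: (p + p//4 - p//100 + p//400) mod 7 = (1992 + 498 - 19 + 4) mod 7 = 2475 mod 7 = 4 -> Friday (Mon=0 ... Sun=6)
Days before December (Jan-Nov): 334; December 1 index = (4 + 334) mod 7 = 2 -> Wednesday
Last day offset: 31 - 1 = 30 days
Weekday index = (2 + 30) mod 7 = 4

Friday, December 31


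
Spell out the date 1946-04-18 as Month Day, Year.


ISO 1946-04-18 parses as year=1946, month=04, day=18
Month 4 -> April

April 18, 1946


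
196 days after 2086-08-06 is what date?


Start: 2086-08-06, add 196 days
August 2086 has 31 days: 31 - 6 = 25 days to August 31 -> 171 left
September 2086 has 30 days -> 141 left
October 2086 has 31 days -> 110 left
November 2086 has 30 days -> 80 left
December 2086 has 31 days -> 49 left
January 2087 has 31 days -> 18 left
February 2087: 18 <= 28 -> lands on February 18

Result: 2087-02-18


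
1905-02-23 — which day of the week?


Date: February 23, 1905
Anchor: Jan 1, 1905. With p = 1905 - 1 = 1904: (p + p//4 - p//100 + p//400) mod 7 = (1904 + 476 - 19 + 4) mod 7 = 2365 mod 7 = 6 -> Sunday (Mon=0 ... Sun=6)
Days before February (Jan): 31; offset = 31 + 23 - 1 = 53
Weekday index = (6 + 53) mod 7 = 3

Day of the week: Thursday


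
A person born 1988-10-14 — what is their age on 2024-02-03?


Birth: 1988-10-14
Reference: 2024-02-03
Year difference: 2024 - 1988 = 36
Birthday not yet reached in 2024, subtract 1

35 years old


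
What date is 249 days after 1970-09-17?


Start: 1970-09-17, add 249 days
September 1970 has 30 days: 30 - 17 = 13 days to September 30 -> 236 left
October 1970 has 31 days -> 205 left
November 1970 has 30 days -> 175 left
December 1970 has 31 days -> 144 left
January 1971 has 31 days -> 113 left
February 1971 has 28 days -> 85 left
March 1971 has 31 days -> 54 left
April 1971 has 30 days -> 24 left
May 1971: 24 <= 31 -> lands on May 24

Result: 1971-05-24


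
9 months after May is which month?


May is month 5
5 + 9 = 14; wrap: 14 - 12 = 2

February


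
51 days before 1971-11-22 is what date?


Start: 1971-11-22, subtract 51 days
Back 22 days from November 22 reaches October 31, 1971 -> 29 left
October 1971: 31 - 29 = 2 -> lands on October 2

Result: 1971-10-02


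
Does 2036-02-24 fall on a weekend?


Anchor: Jan 1, 2036. With p = 2036 - 1 = 2035: (p + p//4 - p//100 + p//400) mod 7 = (2035 + 508 - 20 + 5) mod 7 = 2528 mod 7 = 1 -> Tuesday (Mon=0 ... Sun=6)
Day of year: 55; offset = 54
Weekday index = (1 + 54) mod 7 = 6 -> Sunday
Weekend days: Saturday, Sunday

Yes


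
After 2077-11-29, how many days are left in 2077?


Day of year: 333 of 365
Remaining = 365 - 333

32 days


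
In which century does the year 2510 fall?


Century = (year - 1) // 100 + 1
= (2510 - 1) // 100 + 1
= 2509 // 100 + 1
= 25 + 1

26th century


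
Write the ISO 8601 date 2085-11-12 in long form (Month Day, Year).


ISO 2085-11-12 parses as year=2085, month=11, day=12
Month 11 -> November

November 12, 2085


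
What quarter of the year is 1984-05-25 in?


Month: May (month 5)
Q1: Jan-Mar, Q2: Apr-Jun, Q3: Jul-Sep, Q4: Oct-Dec

Q2


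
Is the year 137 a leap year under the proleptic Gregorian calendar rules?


Gregorian leap year rule: divisible by 4, but not by 100, unless also by 400.
137 is not divisible by 4 -> not a leap year

No


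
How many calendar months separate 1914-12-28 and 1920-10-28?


From December 1914 to October 1920
6 years * 12 = 72 months, minus 2 months = 70

70 months


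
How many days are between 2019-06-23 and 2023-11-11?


From 2019-06-23 to 2023-11-11
2019-06-23: days before June = 31 + 28 + 31 + 30 + 31 = 151 (2019 is not a leap year); day of year = 151 + 23 = 174
2023-11-11: days before November = 31 + 28 + 31 + 30 + 31 + 30 + 31 + 31 + 30 + 31 = 304 (2023 is not a leap year); day of year = 304 + 11 = 315
Rest of 2019: 365 - 174 = 191
Full years 2020 (366), 2021 (365), 2022 (365): 1096
Total = 191 + 1096 + 315 = 1602

1602 days


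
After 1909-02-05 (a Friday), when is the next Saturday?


Current: Friday
Target: Saturday
Days ahead: 1

Next Saturday: 1909-02-06


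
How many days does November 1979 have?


November 1979

30 days


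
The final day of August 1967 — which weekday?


August 1967 has 31 days
Anchor: Jan 1, 1967. With p = 1967 - 1 = 1966: (p + p//4 - p//100 + p//400) mod 7 = (1966 + 491 - 19 + 4) mod 7 = 2442 mod 7 = 6 -> Sunday (Mon=0 ... Sun=6)
Days before August (Jan-Jul): 212; August 1 index = (6 + 212) mod 7 = 1 -> Tuesday
Last day offset: 31 - 1 = 30 days
Weekday index = (1 + 30) mod 7 = 3

Thursday, August 31


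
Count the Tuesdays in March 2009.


March 2009 has 31 days
Anchor: Jan 1, 2009. With p = 2009 - 1 = 2008: (p + p//4 - p//100 + p//400) mod 7 = (2008 + 502 - 20 + 5) mod 7 = 2495 mod 7 = 3 -> Thursday (Mon=0 ... Sun=6)
Days before March (Jan-Feb): 59; March 1 index = (3 + 59) mod 7 = 6 -> Sunday
First Tuesday is March 3
Tuesdays: 3, 10, 17, 24, 31

5 Tuesdays


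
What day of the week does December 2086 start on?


Target: December 1, 2086
Anchor: Jan 1, 2086. With p = 2086 - 1 = 2085: (p + p//4 - p//100 + p//400) mod 7 = (2085 + 521 - 20 + 5) mod 7 = 2591 mod 7 = 1 -> Tuesday (Mon=0 ... Sun=6)
Days before December (Jan-Nov): 334 days
Weekday index = (1 + 334) mod 7 = 6

Sunday
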